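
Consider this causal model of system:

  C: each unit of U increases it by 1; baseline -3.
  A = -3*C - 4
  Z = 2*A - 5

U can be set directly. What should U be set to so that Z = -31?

U = 6

Substituting into the A equation gives A = -3*U + 5.
Substituting into the Z equation gives Z = -6*U + 5.
Solve -6*U + 5 = -31: U = (-31 - 5) / -6 = 6.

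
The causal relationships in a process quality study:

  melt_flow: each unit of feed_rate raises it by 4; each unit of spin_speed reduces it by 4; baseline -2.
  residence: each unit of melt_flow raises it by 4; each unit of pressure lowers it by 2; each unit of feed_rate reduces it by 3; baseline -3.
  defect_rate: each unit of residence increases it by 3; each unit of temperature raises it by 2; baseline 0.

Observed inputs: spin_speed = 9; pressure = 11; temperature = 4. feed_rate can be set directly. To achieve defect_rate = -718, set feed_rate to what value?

Substituting into the melt_flow equation gives melt_flow = 4*feed_rate - 38.
Substituting into the residence equation gives residence = 13*feed_rate - 177.
Substituting into the defect_rate equation gives defect_rate = 39*feed_rate - 523.
Solve 39*feed_rate - 523 = -718: feed_rate = (-718 + 523) / 39 = -5.

feed_rate = -5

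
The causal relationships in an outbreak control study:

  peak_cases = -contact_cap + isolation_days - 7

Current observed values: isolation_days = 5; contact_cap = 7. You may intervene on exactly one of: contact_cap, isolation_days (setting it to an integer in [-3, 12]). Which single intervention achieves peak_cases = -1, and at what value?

Intervening on contact_cap: with other inputs at their observed values, peak_cases = -contact_cap - 2. Solving for -1 gives contact_cap = -1, within [-3, 12].
Intervening on isolation_days: peak_cases = isolation_days - 14. Reaching -1 requires isolation_days = 13, outside [-3, 12].

set contact_cap = -1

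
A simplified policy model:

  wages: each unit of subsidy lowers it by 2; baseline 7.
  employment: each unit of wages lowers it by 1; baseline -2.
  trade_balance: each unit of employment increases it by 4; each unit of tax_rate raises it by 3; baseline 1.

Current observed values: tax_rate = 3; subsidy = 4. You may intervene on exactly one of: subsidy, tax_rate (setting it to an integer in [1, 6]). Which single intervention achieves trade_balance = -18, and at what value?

set subsidy = 1

Intervening on subsidy: with other inputs at their observed values, trade_balance = 8*subsidy - 26. Solving for -18 gives subsidy = 1, within [1, 6].
Intervening on tax_rate: trade_balance = 3*tax_rate - 3. Reaching -18 requires tax_rate = -5, outside [1, 6].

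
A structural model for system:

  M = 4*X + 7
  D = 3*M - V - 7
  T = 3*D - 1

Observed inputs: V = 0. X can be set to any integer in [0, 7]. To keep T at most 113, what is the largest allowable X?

Substituting into the D equation gives D = 12*X + 14.
Substituting into the T equation gives T = 36*X + 41.
Require 36*X + 41 ≤ 113, so X ≤ 2.
The largest integer in [0, 7] satisfying this is 2.

X = 2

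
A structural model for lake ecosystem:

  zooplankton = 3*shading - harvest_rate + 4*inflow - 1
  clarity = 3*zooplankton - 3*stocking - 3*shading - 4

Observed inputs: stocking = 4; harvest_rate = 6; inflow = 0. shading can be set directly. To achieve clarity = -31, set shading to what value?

shading = 1

Substituting into the zooplankton equation gives zooplankton = 3*shading - 7.
So clarity = 6*shading - 37.
Solve 6*shading - 37 = -31: shading = (-31 + 37) / 6 = 1.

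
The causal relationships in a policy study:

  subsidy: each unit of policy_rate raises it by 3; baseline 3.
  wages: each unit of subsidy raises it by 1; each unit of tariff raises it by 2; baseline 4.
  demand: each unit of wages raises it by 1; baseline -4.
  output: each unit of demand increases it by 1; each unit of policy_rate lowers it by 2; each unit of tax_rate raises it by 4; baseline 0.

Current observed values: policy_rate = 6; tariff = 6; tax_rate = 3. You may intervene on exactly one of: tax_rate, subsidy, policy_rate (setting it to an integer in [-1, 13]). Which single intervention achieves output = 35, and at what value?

set policy_rate = 8

Intervening on tax_rate: output = 4*tax_rate + 21. Reaching 35 requires tax_rate = 7/2, not an integer.
Intervening on subsidy: output = subsidy + 12. Reaching 35 requires subsidy = 23, outside [-1, 13].
Intervening on policy_rate: with other inputs at their observed values, output = policy_rate + 27. Solving for 35 gives policy_rate = 8, within [-1, 13].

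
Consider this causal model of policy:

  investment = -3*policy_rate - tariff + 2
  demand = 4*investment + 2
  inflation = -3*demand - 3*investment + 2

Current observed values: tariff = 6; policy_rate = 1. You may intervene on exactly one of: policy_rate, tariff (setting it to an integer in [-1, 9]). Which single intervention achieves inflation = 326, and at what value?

set policy_rate = 6

Intervening on policy_rate: with other inputs at their observed values, inflation = 45*policy_rate + 56. Solving for 326 gives policy_rate = 6, within [-1, 9].
Intervening on tariff: inflation = 15*tariff + 11. Reaching 326 requires tariff = 21, outside [-1, 9].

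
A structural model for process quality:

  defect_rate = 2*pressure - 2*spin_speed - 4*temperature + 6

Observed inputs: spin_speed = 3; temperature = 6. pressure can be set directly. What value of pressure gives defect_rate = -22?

Substituting into the defect_rate equation gives defect_rate = 2*pressure - 24.
Solve 2*pressure - 24 = -22: pressure = (-22 + 24) / 2 = 1.

pressure = 1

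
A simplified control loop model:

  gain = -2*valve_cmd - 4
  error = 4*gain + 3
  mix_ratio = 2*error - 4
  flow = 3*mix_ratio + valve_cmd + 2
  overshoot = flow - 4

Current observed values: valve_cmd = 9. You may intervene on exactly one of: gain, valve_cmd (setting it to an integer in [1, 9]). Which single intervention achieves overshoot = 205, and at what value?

set gain = 8

Intervening on gain: with other inputs at their observed values, overshoot = 24*gain + 13. Solving for 205 gives gain = 8, within [1, 9].
Intervening on valve_cmd: overshoot = -47*valve_cmd - 92. Reaching 205 requires valve_cmd = -297/47, not an integer.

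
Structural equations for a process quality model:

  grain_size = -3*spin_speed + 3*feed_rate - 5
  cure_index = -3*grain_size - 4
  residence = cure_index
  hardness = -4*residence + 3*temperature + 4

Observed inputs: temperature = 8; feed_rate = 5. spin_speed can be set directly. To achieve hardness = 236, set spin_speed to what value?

Substituting into the grain_size equation gives grain_size = -3*spin_speed + 10.
This gives cure_index = 9*spin_speed - 34.
Substituting into the residence equation gives residence = 9*spin_speed - 34.
Substituting into the hardness equation gives hardness = -36*spin_speed + 164.
Solve -36*spin_speed + 164 = 236: spin_speed = (236 - 164) / -36 = -2.

spin_speed = -2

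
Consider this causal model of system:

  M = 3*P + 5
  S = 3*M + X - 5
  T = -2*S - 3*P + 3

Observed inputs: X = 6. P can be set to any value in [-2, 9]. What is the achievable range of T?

-218 to 13

Substituting into the S equation gives S = 9*P + 16.
Substituting into the T equation gives T = -21*P - 29.
Linear in P, so extremes are at the endpoints: P = -2 gives T = 13; P = 9 gives T = -218.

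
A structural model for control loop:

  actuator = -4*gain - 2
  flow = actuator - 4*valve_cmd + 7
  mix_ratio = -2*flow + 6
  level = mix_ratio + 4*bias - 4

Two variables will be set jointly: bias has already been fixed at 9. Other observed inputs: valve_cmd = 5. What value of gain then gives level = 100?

gain = 4

With bias held at 9:
Substituting into the flow equation gives flow = -4*gain - 15.
This gives mix_ratio = 8*gain + 36.
Substituting into the level equation gives level = 8*gain + 68.
Solve 8*gain + 68 = 100: gain = (100 - 68) / 8 = 4.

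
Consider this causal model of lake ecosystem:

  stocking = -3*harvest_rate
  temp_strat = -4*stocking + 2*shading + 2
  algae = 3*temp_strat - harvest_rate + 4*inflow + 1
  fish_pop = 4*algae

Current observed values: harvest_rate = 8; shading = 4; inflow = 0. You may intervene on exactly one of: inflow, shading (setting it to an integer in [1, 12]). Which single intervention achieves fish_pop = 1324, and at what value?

Intervening on inflow: with other inputs at their observed values, fish_pop = 16*inflow + 1244. Solving for 1324 gives inflow = 5, within [1, 12].
Intervening on shading: fish_pop = 24*shading + 1148. Reaching 1324 requires shading = 22/3, not an integer.

set inflow = 5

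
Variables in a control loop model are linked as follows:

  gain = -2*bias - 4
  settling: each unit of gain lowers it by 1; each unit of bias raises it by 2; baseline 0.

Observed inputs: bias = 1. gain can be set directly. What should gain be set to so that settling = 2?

gain = 0

Intervening on gain fixes its value directly, overriding its dependence on bias.
Substituting into the settling equation gives settling = -gain + 2.
Solve -gain + 2 = 2: gain = (2 - 2) / -1 = 0.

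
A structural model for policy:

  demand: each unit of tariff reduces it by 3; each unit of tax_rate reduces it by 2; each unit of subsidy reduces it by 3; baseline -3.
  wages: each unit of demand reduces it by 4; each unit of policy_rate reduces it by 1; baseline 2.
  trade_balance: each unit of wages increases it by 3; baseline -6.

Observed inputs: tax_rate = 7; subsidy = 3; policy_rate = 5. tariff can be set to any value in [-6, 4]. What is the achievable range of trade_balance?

81 to 441

Substituting into the demand equation gives demand = -3*tariff - 26.
This gives wages = 12*tariff + 101.
Substituting into the trade_balance equation gives trade_balance = 36*tariff + 297.
Linear in tariff, so extremes are at the endpoints: tariff = -6 gives trade_balance = 81; tariff = 4 gives trade_balance = 441.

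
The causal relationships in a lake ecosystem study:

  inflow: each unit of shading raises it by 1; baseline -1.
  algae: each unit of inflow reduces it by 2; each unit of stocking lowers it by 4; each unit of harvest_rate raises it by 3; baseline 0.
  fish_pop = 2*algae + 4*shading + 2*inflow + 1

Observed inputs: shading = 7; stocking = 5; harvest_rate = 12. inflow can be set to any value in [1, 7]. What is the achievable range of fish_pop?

47 to 59

Intervening on inflow fixes its value directly, overriding its dependence on shading.
Substituting into the algae equation gives algae = -2*inflow + 16.
Substituting into the fish_pop equation gives fish_pop = -2*inflow + 61.
Linear in inflow, so extremes are at the endpoints: inflow = 1 gives fish_pop = 59; inflow = 7 gives fish_pop = 47.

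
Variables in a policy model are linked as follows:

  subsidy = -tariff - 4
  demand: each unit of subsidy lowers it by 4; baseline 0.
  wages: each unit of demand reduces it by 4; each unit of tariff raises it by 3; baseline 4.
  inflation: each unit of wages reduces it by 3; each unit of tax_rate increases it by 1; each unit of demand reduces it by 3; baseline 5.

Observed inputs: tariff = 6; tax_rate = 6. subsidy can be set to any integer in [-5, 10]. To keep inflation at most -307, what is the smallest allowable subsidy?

Intervening on subsidy fixes its value directly, overriding its dependence on tariff.
Substituting into the wages equation gives wages = 16*subsidy + 22.
This gives inflation = -36*subsidy - 55.
Require -36*subsidy - 55 ≤ -307, so subsidy ≥ 7.
The smallest integer in [-5, 10] satisfying this is 7.

subsidy = 7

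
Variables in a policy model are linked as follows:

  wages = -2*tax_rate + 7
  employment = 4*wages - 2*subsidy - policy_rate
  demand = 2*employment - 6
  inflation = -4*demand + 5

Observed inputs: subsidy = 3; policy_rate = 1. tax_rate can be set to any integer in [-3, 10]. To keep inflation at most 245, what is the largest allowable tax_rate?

tax_rate = 6

Substituting into the employment equation gives employment = -8*tax_rate + 21.
demand becomes -16*tax_rate + 36.
This gives inflation = 64*tax_rate - 139.
Require 64*tax_rate - 139 ≤ 245, so tax_rate ≤ 6.
The largest integer in [-3, 10] satisfying this is 6.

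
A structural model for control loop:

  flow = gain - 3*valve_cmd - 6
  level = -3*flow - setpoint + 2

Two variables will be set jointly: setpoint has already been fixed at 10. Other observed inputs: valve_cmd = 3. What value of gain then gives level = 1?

With setpoint held at 10:
Substituting into the flow equation gives flow = gain - 15.
level becomes -3*gain + 37.
Solve -3*gain + 37 = 1: gain = (1 - 37) / -3 = 12.

gain = 12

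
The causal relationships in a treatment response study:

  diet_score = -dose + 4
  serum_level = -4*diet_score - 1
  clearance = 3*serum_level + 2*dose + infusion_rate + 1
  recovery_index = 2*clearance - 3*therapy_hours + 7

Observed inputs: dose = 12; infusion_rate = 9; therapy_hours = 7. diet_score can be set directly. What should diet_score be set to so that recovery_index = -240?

diet_score = 12

Intervening on diet_score fixes its value directly, overriding its dependence on dose.
Substituting into the clearance equation gives clearance = -12*diet_score + 31.
This gives recovery_index = -24*diet_score + 48.
Solve -24*diet_score + 48 = -240: diet_score = (-240 - 48) / -24 = 12.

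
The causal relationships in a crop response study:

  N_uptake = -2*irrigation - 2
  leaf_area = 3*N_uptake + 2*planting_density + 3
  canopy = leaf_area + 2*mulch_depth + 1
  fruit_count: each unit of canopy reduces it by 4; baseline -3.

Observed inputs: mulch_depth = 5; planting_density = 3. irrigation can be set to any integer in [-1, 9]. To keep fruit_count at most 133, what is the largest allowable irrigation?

irrigation = 8

Substituting into the leaf_area equation gives leaf_area = -6*irrigation + 3.
Substituting into the canopy equation gives canopy = -6*irrigation + 14.
So fruit_count = 24*irrigation - 59.
Require 24*irrigation - 59 ≤ 133, so irrigation ≤ 8.
The largest integer in [-1, 9] satisfying this is 8.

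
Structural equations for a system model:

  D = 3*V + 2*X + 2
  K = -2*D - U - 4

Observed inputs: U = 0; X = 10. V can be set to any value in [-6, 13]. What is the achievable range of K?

Substituting into the D equation gives D = 3*V + 22.
Substituting into the K equation gives K = -6*V - 48.
Linear in V, so extremes are at the endpoints: V = -6 gives K = -12; V = 13 gives K = -126.

-126 to -12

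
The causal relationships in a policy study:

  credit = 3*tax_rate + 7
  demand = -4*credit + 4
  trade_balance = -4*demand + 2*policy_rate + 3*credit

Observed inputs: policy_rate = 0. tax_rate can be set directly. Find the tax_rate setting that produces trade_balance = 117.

Substituting into the demand equation gives demand = -12*tax_rate - 24.
Substituting into the trade_balance equation gives trade_balance = 57*tax_rate + 117.
Solve 57*tax_rate + 117 = 117: tax_rate = (117 - 117) / 57 = 0.

tax_rate = 0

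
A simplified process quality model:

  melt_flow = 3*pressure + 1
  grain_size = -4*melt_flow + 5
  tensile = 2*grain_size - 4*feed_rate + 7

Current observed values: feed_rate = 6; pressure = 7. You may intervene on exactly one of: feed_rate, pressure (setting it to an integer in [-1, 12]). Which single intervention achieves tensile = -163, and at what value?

set feed_rate = 1

Intervening on feed_rate: with other inputs at their observed values, tensile = -4*feed_rate - 159. Solving for -163 gives feed_rate = 1, within [-1, 12].
Intervening on pressure: tensile = -24*pressure - 15. Reaching -163 requires pressure = 37/6, not an integer.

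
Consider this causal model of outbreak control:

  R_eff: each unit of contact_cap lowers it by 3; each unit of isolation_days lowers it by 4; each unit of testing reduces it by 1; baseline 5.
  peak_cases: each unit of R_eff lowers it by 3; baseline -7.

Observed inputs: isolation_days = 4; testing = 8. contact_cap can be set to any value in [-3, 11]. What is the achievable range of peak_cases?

23 to 149

Substituting into the R_eff equation gives R_eff = -3*contact_cap - 19.
Substituting into the peak_cases equation gives peak_cases = 9*contact_cap + 50.
Linear in contact_cap, so extremes are at the endpoints: contact_cap = -3 gives peak_cases = 23; contact_cap = 11 gives peak_cases = 149.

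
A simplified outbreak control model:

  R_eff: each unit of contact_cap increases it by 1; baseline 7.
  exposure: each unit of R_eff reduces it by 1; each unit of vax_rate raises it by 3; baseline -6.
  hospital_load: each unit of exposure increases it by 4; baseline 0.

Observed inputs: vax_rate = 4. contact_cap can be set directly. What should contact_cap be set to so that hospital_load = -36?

contact_cap = 8

Substituting into the exposure equation gives exposure = -contact_cap - 1.
hospital_load becomes -4*contact_cap - 4.
Solve -4*contact_cap - 4 = -36: contact_cap = (-36 + 4) / -4 = 8.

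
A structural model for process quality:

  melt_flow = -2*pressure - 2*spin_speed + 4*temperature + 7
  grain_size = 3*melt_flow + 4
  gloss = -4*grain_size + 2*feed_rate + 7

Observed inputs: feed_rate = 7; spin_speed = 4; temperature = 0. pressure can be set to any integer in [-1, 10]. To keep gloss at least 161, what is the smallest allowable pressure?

Substituting into the melt_flow equation gives melt_flow = -2*pressure - 1.
grain_size becomes -6*pressure + 1.
Substituting into the gloss equation gives gloss = 24*pressure + 17.
Require 24*pressure + 17 ≥ 161, so pressure ≥ 6.
The smallest integer in [-1, 10] satisfying this is 6.

pressure = 6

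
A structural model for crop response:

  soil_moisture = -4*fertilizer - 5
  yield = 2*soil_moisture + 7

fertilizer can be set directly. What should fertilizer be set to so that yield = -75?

Substituting into the yield equation gives yield = -8*fertilizer - 3.
Solve -8*fertilizer - 3 = -75: fertilizer = (-75 + 3) / -8 = 9.

fertilizer = 9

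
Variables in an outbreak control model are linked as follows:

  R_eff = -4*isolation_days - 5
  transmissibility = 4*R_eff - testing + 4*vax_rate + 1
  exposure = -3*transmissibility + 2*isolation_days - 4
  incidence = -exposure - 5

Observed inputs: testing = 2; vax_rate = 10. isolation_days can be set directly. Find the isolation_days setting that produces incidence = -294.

isolation_days = 7

Substituting into the transmissibility equation gives transmissibility = -16*isolation_days + 19.
This gives exposure = 50*isolation_days - 61.
Substituting into the incidence equation gives incidence = -50*isolation_days + 56.
Solve -50*isolation_days + 56 = -294: isolation_days = (-294 - 56) / -50 = 7.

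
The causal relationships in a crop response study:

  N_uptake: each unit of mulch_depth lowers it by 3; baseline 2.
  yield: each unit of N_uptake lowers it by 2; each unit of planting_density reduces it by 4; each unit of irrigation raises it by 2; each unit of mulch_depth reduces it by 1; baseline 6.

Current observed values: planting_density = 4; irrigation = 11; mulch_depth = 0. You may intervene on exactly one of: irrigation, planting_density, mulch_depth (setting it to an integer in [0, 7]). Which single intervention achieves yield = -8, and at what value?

Intervening on irrigation: with other inputs at their observed values, yield = 2*irrigation - 14. Solving for -8 gives irrigation = 3, within [0, 7].
Intervening on planting_density: yield = -4*planting_density + 24. Reaching -8 requires planting_density = 8, outside [0, 7].
Intervening on mulch_depth: yield = 5*mulch_depth + 8. Reaching -8 requires mulch_depth = -16/5, not an integer.

set irrigation = 3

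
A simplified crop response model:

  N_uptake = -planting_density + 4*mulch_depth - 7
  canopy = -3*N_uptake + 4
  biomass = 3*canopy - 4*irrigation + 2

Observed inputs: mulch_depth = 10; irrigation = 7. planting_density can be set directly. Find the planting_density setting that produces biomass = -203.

Substituting into the N_uptake equation gives N_uptake = -planting_density + 33.
So canopy = 3*planting_density - 95.
Substituting into the biomass equation gives biomass = 9*planting_density - 311.
Solve 9*planting_density - 311 = -203: planting_density = (-203 + 311) / 9 = 12.

planting_density = 12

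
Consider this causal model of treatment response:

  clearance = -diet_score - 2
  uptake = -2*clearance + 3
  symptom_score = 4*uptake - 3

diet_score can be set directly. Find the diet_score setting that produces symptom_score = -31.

Substituting into the uptake equation gives uptake = 2*diet_score + 7.
So symptom_score = 8*diet_score + 25.
Solve 8*diet_score + 25 = -31: diet_score = (-31 - 25) / 8 = -7.

diet_score = -7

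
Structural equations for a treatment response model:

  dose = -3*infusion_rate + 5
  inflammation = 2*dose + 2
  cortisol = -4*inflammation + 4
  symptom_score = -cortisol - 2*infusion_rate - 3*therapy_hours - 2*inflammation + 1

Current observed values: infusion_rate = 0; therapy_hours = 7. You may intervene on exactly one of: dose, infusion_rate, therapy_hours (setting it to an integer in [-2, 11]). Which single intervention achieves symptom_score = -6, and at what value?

set therapy_hours = 9

Intervening on dose: symptom_score = 4*dose - 20. Reaching -6 requires dose = 7/2, not an integer.
Intervening on infusion_rate: symptom_score = -14*infusion_rate. Reaching -6 requires infusion_rate = 3/7, not an integer.
Intervening on therapy_hours: with other inputs at their observed values, symptom_score = -3*therapy_hours + 21. Solving for -6 gives therapy_hours = 9, within [-2, 11].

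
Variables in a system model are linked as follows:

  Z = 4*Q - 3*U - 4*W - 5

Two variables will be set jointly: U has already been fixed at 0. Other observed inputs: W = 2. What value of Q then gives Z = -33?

With U held at 0:
Substituting into the Z equation gives Z = 4*Q - 13.
Solve 4*Q - 13 = -33: Q = (-33 + 13) / 4 = -5.

Q = -5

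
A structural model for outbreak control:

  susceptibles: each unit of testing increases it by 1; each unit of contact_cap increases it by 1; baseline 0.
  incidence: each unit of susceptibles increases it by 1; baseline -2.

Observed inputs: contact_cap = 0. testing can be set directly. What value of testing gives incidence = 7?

testing = 9

Substituting into the susceptibles equation gives susceptibles = testing.
Substituting into the incidence equation gives incidence = testing - 2.
Solve testing - 2 = 7: testing = (7 + 2) / 1 = 9.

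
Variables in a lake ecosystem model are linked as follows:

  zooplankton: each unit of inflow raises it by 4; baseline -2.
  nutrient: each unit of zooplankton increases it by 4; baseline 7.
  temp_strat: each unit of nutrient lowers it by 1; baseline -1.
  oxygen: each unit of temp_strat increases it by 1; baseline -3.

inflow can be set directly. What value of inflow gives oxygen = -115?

Substituting into the nutrient equation gives nutrient = 16*inflow - 1.
Substituting into the temp_strat equation gives temp_strat = -16*inflow.
So oxygen = -16*inflow - 3.
Solve -16*inflow - 3 = -115: inflow = (-115 + 3) / -16 = 7.

inflow = 7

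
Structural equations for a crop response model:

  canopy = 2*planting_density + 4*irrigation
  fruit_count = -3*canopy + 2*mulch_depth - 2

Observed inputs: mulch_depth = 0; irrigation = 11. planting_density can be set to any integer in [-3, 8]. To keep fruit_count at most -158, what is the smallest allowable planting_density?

planting_density = 4

Substituting into the canopy equation gives canopy = 2*planting_density + 44.
Substituting into the fruit_count equation gives fruit_count = -6*planting_density - 134.
Require -6*planting_density - 134 ≤ -158, so planting_density ≥ 4.
The smallest integer in [-3, 8] satisfying this is 4.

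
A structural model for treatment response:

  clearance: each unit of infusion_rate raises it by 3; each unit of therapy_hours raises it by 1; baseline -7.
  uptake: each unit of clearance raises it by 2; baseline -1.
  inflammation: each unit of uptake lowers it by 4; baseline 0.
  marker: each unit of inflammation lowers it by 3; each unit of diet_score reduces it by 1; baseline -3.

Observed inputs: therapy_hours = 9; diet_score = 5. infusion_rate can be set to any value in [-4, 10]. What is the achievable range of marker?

-260 to 748

Substituting into the clearance equation gives clearance = 3*infusion_rate + 2.
Substituting into the uptake equation gives uptake = 6*infusion_rate + 3.
inflammation becomes -24*infusion_rate - 12.
Substituting into the marker equation gives marker = 72*infusion_rate + 28.
Linear in infusion_rate, so extremes are at the endpoints: infusion_rate = -4 gives marker = -260; infusion_rate = 10 gives marker = 748.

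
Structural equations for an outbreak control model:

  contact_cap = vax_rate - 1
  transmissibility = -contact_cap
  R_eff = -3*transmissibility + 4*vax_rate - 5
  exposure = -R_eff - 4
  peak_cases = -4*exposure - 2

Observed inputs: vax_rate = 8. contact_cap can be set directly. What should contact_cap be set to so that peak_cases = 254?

Intervening on contact_cap fixes its value directly, overriding its dependence on vax_rate.
Substituting into the R_eff equation gives R_eff = 3*contact_cap + 27.
Substituting into the exposure equation gives exposure = -3*contact_cap - 31.
peak_cases becomes 12*contact_cap + 122.
Solve 12*contact_cap + 122 = 254: contact_cap = (254 - 122) / 12 = 11.

contact_cap = 11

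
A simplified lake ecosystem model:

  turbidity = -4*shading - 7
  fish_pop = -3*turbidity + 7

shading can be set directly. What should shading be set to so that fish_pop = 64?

shading = 3

Substituting into the fish_pop equation gives fish_pop = 12*shading + 28.
Solve 12*shading + 28 = 64: shading = (64 - 28) / 12 = 3.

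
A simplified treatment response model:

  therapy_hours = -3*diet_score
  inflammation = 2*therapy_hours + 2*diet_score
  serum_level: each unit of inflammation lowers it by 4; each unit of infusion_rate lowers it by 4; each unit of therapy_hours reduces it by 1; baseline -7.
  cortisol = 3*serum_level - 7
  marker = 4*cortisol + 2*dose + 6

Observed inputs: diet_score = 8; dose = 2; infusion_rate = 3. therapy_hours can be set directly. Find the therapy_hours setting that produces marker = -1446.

Intervening on therapy_hours fixes its value directly, overriding its dependence on diet_score.
Substituting into the inflammation equation gives inflammation = 2*therapy_hours + 16.
serum_level becomes -9*therapy_hours - 83.
Substituting into the cortisol equation gives cortisol = -27*therapy_hours - 256.
Substituting into the marker equation gives marker = -108*therapy_hours - 1014.
Solve -108*therapy_hours - 1014 = -1446: therapy_hours = (-1446 + 1014) / -108 = 4.

therapy_hours = 4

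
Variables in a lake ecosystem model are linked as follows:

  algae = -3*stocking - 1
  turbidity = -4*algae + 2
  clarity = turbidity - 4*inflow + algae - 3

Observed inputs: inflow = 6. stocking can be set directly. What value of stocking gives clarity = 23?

Substituting into the turbidity equation gives turbidity = 12*stocking + 6.
Substituting into the clarity equation gives clarity = 9*stocking - 22.
Solve 9*stocking - 22 = 23: stocking = (23 + 22) / 9 = 5.

stocking = 5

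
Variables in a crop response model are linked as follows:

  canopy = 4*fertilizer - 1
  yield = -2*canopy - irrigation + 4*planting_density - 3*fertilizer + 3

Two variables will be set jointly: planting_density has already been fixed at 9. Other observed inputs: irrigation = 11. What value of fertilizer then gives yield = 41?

fertilizer = -1

With planting_density held at 9:
Substituting into the yield equation gives yield = -11*fertilizer + 30.
Solve -11*fertilizer + 30 = 41: fertilizer = (41 - 30) / -11 = -1.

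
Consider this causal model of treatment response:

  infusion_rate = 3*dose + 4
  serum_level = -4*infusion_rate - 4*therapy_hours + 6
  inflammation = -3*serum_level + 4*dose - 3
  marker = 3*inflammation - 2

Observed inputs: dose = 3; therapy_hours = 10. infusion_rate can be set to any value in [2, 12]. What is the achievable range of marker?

Intervening on infusion_rate fixes its value directly, overriding its dependence on dose.
Substituting into the serum_level equation gives serum_level = -4*infusion_rate - 34.
This gives inflammation = 12*infusion_rate + 111.
So marker = 36*infusion_rate + 331.
Linear in infusion_rate, so extremes are at the endpoints: infusion_rate = 2 gives marker = 403; infusion_rate = 12 gives marker = 763.

403 to 763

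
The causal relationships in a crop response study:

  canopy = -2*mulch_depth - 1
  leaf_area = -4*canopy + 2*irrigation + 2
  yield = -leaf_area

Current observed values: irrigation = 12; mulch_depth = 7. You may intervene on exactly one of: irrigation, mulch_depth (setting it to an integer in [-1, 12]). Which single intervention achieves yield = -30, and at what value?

set mulch_depth = 0

Intervening on irrigation: yield = -2*irrigation - 62. Reaching -30 requires irrigation = -16, outside [-1, 12].
Intervening on mulch_depth: with other inputs at their observed values, yield = -8*mulch_depth - 30. Solving for -30 gives mulch_depth = 0, within [-1, 12].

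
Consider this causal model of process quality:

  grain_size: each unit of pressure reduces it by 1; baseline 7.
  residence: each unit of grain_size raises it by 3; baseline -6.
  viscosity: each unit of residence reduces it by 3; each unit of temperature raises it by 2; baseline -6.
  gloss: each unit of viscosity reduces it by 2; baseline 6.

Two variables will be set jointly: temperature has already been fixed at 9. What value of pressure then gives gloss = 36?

With temperature held at 9:
Substituting into the residence equation gives residence = -3*pressure + 15.
Substituting into the viscosity equation gives viscosity = 9*pressure - 33.
This gives gloss = -18*pressure + 72.
Solve -18*pressure + 72 = 36: pressure = (36 - 72) / -18 = 2.

pressure = 2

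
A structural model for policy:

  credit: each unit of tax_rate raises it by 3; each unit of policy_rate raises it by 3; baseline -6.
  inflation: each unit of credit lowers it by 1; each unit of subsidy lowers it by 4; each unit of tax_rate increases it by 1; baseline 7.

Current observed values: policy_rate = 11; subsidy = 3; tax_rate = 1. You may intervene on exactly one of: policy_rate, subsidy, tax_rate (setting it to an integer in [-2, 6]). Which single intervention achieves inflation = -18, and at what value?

Intervening on policy_rate: inflation = -3*policy_rate - 1. Reaching -18 requires policy_rate = 17/3, not an integer.
Intervening on subsidy: with other inputs at their observed values, inflation = -4*subsidy - 22. Solving for -18 gives subsidy = -1, within [-2, 6].
Intervening on tax_rate: inflation = -2*tax_rate - 32. Reaching -18 requires tax_rate = -7, outside [-2, 6].

set subsidy = -1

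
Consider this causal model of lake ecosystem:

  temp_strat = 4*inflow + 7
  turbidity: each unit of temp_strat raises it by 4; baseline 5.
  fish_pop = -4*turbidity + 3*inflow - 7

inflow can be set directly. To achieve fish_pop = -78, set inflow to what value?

Substituting into the turbidity equation gives turbidity = 16*inflow + 33.
Substituting into the fish_pop equation gives fish_pop = -61*inflow - 139.
Solve -61*inflow - 139 = -78: inflow = (-78 + 139) / -61 = -1.

inflow = -1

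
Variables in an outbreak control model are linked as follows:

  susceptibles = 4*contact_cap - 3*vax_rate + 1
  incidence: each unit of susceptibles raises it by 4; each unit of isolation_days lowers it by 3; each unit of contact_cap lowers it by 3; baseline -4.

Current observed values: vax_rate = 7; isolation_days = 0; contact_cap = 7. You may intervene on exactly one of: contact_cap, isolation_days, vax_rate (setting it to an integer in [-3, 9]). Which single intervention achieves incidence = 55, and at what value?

Intervening on contact_cap: incidence = 13*contact_cap - 84. Reaching 55 requires contact_cap = 139/13, not an integer.
Intervening on isolation_days: incidence = -3*isolation_days + 7. Reaching 55 requires isolation_days = -16, outside [-3, 9].
Intervening on vax_rate: with other inputs at their observed values, incidence = -12*vax_rate + 91. Solving for 55 gives vax_rate = 3, within [-3, 9].

set vax_rate = 3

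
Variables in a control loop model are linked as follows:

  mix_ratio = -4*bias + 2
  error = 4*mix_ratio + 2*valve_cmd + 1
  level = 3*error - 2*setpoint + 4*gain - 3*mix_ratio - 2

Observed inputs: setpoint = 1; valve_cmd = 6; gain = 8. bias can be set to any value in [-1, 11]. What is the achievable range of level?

Substituting into the error equation gives error = -16*bias + 21.
Substituting into the level equation gives level = -36*bias + 85.
Linear in bias, so extremes are at the endpoints: bias = -1 gives level = 121; bias = 11 gives level = -311.

-311 to 121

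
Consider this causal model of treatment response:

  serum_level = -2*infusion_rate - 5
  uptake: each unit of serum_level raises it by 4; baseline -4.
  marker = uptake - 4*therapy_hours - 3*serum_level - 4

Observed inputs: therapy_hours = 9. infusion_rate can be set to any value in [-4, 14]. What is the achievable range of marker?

-77 to -41

Substituting into the uptake equation gives uptake = -8*infusion_rate - 24.
This gives marker = -2*infusion_rate - 49.
Linear in infusion_rate, so extremes are at the endpoints: infusion_rate = -4 gives marker = -41; infusion_rate = 14 gives marker = -77.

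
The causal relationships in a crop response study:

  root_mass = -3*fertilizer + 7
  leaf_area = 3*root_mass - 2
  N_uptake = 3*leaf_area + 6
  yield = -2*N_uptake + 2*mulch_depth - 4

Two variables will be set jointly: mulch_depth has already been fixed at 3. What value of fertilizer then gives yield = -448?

fertilizer = -6

With mulch_depth held at 3:
Substituting into the leaf_area equation gives leaf_area = -9*fertilizer + 19.
This gives N_uptake = -27*fertilizer + 63.
Substituting into the yield equation gives yield = 54*fertilizer - 124.
Solve 54*fertilizer - 124 = -448: fertilizer = (-448 + 124) / 54 = -6.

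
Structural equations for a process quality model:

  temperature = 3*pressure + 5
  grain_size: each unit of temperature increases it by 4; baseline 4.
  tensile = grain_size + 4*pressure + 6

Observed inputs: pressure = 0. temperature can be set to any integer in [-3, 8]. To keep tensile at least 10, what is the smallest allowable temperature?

Intervening on temperature fixes its value directly, overriding its dependence on pressure.
Substituting into the tensile equation gives tensile = 4*temperature + 10.
Require 4*temperature + 10 ≥ 10, so temperature ≥ 0.
The smallest integer in [-3, 8] satisfying this is 0.

temperature = 0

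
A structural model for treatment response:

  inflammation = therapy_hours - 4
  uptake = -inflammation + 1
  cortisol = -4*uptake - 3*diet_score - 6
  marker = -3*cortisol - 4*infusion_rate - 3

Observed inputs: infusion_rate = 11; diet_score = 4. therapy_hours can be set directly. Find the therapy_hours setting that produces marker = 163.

Substituting into the uptake equation gives uptake = -therapy_hours + 5.
This gives cortisol = 4*therapy_hours - 38.
Substituting into the marker equation gives marker = -12*therapy_hours + 67.
Solve -12*therapy_hours + 67 = 163: therapy_hours = (163 - 67) / -12 = -8.

therapy_hours = -8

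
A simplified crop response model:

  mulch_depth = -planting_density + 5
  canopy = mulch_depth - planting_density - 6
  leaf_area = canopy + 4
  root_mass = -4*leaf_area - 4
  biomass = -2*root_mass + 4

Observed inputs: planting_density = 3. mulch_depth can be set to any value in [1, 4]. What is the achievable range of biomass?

-20 to 4

Intervening on mulch_depth fixes its value directly, overriding its dependence on planting_density.
Substituting into the canopy equation gives canopy = mulch_depth - 9.
This gives leaf_area = mulch_depth - 5.
Substituting into the root_mass equation gives root_mass = -4*mulch_depth + 16.
Substituting into the biomass equation gives biomass = 8*mulch_depth - 28.
Linear in mulch_depth, so extremes are at the endpoints: mulch_depth = 1 gives biomass = -20; mulch_depth = 4 gives biomass = 4.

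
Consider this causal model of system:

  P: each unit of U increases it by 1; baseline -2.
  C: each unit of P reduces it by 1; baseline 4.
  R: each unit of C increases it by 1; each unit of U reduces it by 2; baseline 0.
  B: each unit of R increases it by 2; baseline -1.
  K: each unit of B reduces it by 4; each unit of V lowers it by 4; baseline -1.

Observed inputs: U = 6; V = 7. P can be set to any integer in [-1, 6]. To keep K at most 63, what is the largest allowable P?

Intervening on P fixes its value directly, overriding its dependence on U.
Substituting into the R equation gives R = -P - 8.
Substituting into the B equation gives B = -2*P - 17.
Substituting into the K equation gives K = 8*P + 39.
Require 8*P + 39 ≤ 63, so P ≤ 3.
The largest integer in [-1, 6] satisfying this is 3.

P = 3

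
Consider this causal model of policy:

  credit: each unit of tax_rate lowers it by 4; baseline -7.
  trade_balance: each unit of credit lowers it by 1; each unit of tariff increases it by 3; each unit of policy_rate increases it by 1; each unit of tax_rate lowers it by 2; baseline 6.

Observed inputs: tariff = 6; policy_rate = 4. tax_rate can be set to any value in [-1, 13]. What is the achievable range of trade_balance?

Substituting into the trade_balance equation gives trade_balance = 2*tax_rate + 35.
Linear in tax_rate, so extremes are at the endpoints: tax_rate = -1 gives trade_balance = 33; tax_rate = 13 gives trade_balance = 61.

33 to 61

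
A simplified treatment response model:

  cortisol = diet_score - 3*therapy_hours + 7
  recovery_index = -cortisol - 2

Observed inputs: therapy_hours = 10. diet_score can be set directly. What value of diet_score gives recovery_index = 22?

diet_score = -1

Substituting into the cortisol equation gives cortisol = diet_score - 23.
Substituting into the recovery_index equation gives recovery_index = -diet_score + 21.
Solve -diet_score + 21 = 22: diet_score = (22 - 21) / -1 = -1.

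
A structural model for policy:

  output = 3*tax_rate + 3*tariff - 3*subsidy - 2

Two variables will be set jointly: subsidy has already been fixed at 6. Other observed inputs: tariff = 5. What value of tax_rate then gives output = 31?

With subsidy held at 6:
Substituting into the output equation gives output = 3*tax_rate - 5.
Solve 3*tax_rate - 5 = 31: tax_rate = (31 + 5) / 3 = 12.

tax_rate = 12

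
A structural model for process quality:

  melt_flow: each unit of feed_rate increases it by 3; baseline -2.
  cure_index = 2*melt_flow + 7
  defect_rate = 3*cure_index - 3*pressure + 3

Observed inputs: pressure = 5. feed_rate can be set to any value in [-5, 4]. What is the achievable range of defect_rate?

Substituting into the cure_index equation gives cure_index = 6*feed_rate + 3.
Substituting into the defect_rate equation gives defect_rate = 18*feed_rate - 3.
Linear in feed_rate, so extremes are at the endpoints: feed_rate = -5 gives defect_rate = -93; feed_rate = 4 gives defect_rate = 69.

-93 to 69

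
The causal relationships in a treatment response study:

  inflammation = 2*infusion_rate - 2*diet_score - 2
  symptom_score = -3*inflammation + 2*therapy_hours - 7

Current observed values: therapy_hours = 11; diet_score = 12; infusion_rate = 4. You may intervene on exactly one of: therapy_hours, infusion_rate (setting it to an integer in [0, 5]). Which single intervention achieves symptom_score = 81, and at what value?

set infusion_rate = 2

Intervening on therapy_hours: symptom_score = 2*therapy_hours + 47. Reaching 81 requires therapy_hours = 17, outside [0, 5].
Intervening on infusion_rate: with other inputs at their observed values, symptom_score = -6*infusion_rate + 93. Solving for 81 gives infusion_rate = 2, within [0, 5].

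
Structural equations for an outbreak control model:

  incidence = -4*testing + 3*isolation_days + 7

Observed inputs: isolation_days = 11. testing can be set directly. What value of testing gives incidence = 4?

testing = 9

Substituting into the incidence equation gives incidence = -4*testing + 40.
Solve -4*testing + 40 = 4: testing = (4 - 40) / -4 = 9.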